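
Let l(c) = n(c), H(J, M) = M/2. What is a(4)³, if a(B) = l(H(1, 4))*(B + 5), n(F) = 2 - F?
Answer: 0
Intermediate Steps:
H(J, M) = M/2 (H(J, M) = M*(½) = M/2)
l(c) = 2 - c
a(B) = 0 (a(B) = (2 - 4/2)*(B + 5) = (2 - 1*2)*(5 + B) = (2 - 2)*(5 + B) = 0*(5 + B) = 0)
a(4)³ = 0³ = 0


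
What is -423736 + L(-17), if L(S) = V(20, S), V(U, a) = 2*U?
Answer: -423696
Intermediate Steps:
L(S) = 40 (L(S) = 2*20 = 40)
-423736 + L(-17) = -423736 + 40 = -423696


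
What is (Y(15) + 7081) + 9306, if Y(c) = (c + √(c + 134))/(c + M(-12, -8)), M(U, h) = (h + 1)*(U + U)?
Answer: 999612/61 + √149/183 ≈ 16387.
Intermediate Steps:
M(U, h) = 2*U*(1 + h) (M(U, h) = (1 + h)*(2*U) = 2*U*(1 + h))
Y(c) = (c + √(134 + c))/(168 + c) (Y(c) = (c + √(c + 134))/(c + 2*(-12)*(1 - 8)) = (c + √(134 + c))/(c + 2*(-12)*(-7)) = (c + √(134 + c))/(c + 168) = (c + √(134 + c))/(168 + c))
(Y(15) + 7081) + 9306 = ((15 + √(134 + 15))/(168 + 15) + 7081) + 9306 = ((15 + √149)/183 + 7081) + 9306 = ((5/61 + √149/183) + 7081) + 9306 = (431946/61 + √149/183) + 9306 = 999612/61 + √149/183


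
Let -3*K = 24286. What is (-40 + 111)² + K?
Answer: -9163/3 ≈ -3054.3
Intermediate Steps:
K = -24286/3 (K = -⅓*24286 = -24286/3 ≈ -8095.3)
(-40 + 111)² + K = (-40 + 111)² - 24286/3 = 71² - 24286/3 = 5041 - 24286/3 = -9163/3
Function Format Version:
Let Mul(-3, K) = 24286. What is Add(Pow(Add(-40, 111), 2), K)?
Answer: Rational(-9163, 3) ≈ -3054.3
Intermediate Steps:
K = Rational(-24286, 3) (K = Mul(Rational(-1, 3), 24286) = Rational(-24286, 3) ≈ -8095.3)
Add(Pow(Add(-40, 111), 2), K) = Add(Pow(Add(-40, 111), 2), Rational(-24286, 3)) = Add(Pow(71, 2), Rational(-24286, 3)) = Add(5041, Rational(-24286, 3)) = Rational(-9163, 3)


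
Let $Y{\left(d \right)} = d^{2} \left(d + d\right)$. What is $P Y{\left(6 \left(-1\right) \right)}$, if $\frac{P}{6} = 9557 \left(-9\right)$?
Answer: $222945696$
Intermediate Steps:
$Y{\left(d \right)} = 2 d^{3}$ ($Y{\left(d \right)} = d^{2} \cdot 2 d = 2 d^{3}$)
$P = -516078$ ($P = 6 \cdot 9557 \left(-9\right) = 6 \left(-86013\right) = -516078$)
$P Y{\left(6 \left(-1\right) \right)} = - 516078 \cdot 2 \left(6 \left(-1\right)\right)^{3} = - 516078 \cdot 2 \left(-6\right)^{3} = - 516078 \cdot 2 \left(-216\right) = \left(-516078\right) \left(-432\right) = 222945696$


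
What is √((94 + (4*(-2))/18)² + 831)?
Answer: 5*√31051/9 ≈ 97.896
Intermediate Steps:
√((94 + (4*(-2))/18)² + 831) = √((94 - 8*1/18)² + 831) = √((94 - 4/9)² + 831) = √((842/9)² + 831) = √(708964/81 + 831) = √(776275/81) = 5*√31051/9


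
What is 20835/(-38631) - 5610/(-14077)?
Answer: -25524795/181269529 ≈ -0.14081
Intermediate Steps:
20835/(-38631) - 5610/(-14077) = 20835*(-1/38631) - 5610*(-1/14077) = -6945/12877 + 5610/14077 = -25524795/181269529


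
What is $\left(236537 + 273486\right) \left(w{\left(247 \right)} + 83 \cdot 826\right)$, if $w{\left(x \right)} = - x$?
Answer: $34840181153$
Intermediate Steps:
$\left(236537 + 273486\right) \left(w{\left(247 \right)} + 83 \cdot 826\right) = \left(236537 + 273486\right) \left(\left(-1\right) 247 + 83 \cdot 826\right) = 510023 \left(-247 + 68558\right) = 510023 \cdot 68311 = 34840181153$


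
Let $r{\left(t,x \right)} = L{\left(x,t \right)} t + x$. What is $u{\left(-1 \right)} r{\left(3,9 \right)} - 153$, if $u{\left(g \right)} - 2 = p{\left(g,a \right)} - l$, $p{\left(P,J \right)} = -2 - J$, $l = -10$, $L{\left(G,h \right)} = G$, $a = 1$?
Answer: $171$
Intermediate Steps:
$r{\left(t,x \right)} = x + t x$ ($r{\left(t,x \right)} = x t + x = t x + x = x + t x$)
$u{\left(g \right)} = 9$ ($u{\left(g \right)} = 2 - -7 = 2 + \left(\left(-2 - 1\right) + 10\right) = 2 + \left(-3 + 10\right) = 2 + 7 = 9$)
$u{\left(-1 \right)} r{\left(3,9 \right)} - 153 = 9 \cdot 9 \left(1 + 3\right) - 153 = 9 \cdot 9 \cdot 4 - 153 = 9 \cdot 36 - 153 = 324 - 153 = 171$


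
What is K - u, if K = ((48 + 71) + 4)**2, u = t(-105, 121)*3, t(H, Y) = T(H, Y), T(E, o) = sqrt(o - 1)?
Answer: 15129 - 6*sqrt(30) ≈ 15096.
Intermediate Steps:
T(E, o) = sqrt(-1 + o)
t(H, Y) = sqrt(-1 + Y)
u = 6*sqrt(30) (u = sqrt(-1 + 121)*3 = sqrt(120)*3 = (2*sqrt(30))*3 = 6*sqrt(30) ≈ 32.863)
K = 15129 (K = (119 + 4)**2 = 123**2 = 15129)
K - u = 15129 - 6*sqrt(30)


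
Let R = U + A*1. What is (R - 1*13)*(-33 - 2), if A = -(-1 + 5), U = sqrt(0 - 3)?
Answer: 595 - 35*I*sqrt(3) ≈ 595.0 - 60.622*I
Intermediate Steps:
U = I*sqrt(3) (U = sqrt(-3) = I*sqrt(3) ≈ 1.732*I)
A = -4 (A = -1*4 = -4)
R = -4 + I*sqrt(3) (R = I*sqrt(3) - 4*1 = I*sqrt(3) - 4 = -4 + I*sqrt(3) ≈ -4.0 + 1.732*I)
(R - 1*13)*(-33 - 2) = ((-4 + I*sqrt(3)) - 1*13)*(-33 - 2) = ((-4 + I*sqrt(3)) - 13)*(-35) = (-17 + I*sqrt(3))*(-35) = 595 - 35*I*sqrt(3)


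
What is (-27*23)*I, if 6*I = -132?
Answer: 13662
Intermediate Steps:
I = -22 (I = (⅙)*(-132) = -22)
(-27*23)*I = -27*23*(-22) = -621*(-22) = 13662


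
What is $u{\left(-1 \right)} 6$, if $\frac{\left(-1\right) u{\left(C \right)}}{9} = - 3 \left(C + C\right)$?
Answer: $-324$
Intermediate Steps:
$u{\left(C \right)} = 54 C$ ($u{\left(C \right)} = - 9 \left(- 3 \left(C + C\right)\right) = - 9 \left(- 3 \cdot 2 C\right) = - 9 \left(- 6 C\right) = 54 C$)
$u{\left(-1 \right)} 6 = 54 \left(-1\right) 6 = \left(-54\right) 6 = -324$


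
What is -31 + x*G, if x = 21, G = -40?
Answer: -871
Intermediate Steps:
-31 + x*G = -31 + 21*(-40) = -31 - 840 = -871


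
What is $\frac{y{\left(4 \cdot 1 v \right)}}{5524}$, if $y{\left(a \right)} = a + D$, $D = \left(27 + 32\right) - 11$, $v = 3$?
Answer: $\frac{15}{1381} \approx 0.010862$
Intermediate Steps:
$D = 48$ ($D = 59 - 11 = 48$)
$y{\left(a \right)} = 48 + a$ ($y{\left(a \right)} = a + 48 = 48 + a$)
$\frac{y{\left(4 \cdot 1 v \right)}}{5524} = \frac{48 + 4 \cdot 1 \cdot 3}{5524} = \left(48 + 4 \cdot 3\right) \frac{1}{5524} = \left(48 + 12\right) \frac{1}{5524} = 60 \cdot \frac{1}{5524} = \frac{15}{1381}$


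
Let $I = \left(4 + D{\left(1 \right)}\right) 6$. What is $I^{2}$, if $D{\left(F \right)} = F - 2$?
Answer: $324$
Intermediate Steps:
$D{\left(F \right)} = -2 + F$ ($D{\left(F \right)} = F - 2 = -2 + F$)
$I = 18$ ($I = \left(4 + \left(-2 + 1\right)\right) 6 = \left(4 - 1\right) 6 = 3 \cdot 6 = 18$)
$I^{2} = 18^{2} = 324$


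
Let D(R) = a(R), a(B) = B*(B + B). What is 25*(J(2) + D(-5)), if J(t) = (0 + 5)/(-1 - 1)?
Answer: 2375/2 ≈ 1187.5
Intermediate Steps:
a(B) = 2*B**2 (a(B) = B*(2*B) = 2*B**2)
J(t) = -5/2 (J(t) = 5/(-2) = 5*(-1/2) = -5/2)
D(R) = 2*R**2
25*(J(2) + D(-5)) = 25*(-5/2 + 2*(-5)**2) = 25*(-5/2 + 2*25) = 25*(-5/2 + 50) = 25*(95/2) = 2375/2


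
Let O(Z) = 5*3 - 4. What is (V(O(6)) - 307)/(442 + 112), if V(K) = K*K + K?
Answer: -175/554 ≈ -0.31588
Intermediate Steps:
O(Z) = 11 (O(Z) = 15 - 4 = 11)
V(K) = K + K² (V(K) = K² + K = K + K²)
(V(O(6)) - 307)/(442 + 112) = (11*(1 + 11) - 307)/(442 + 112) = (11*12 - 307)/554 = (132 - 307)*(1/554) = -175*1/554 = -175/554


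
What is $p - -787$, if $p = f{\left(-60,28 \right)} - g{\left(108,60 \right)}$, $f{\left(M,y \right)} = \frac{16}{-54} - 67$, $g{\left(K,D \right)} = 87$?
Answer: $\frac{17083}{27} \approx 632.7$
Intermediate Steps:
$f{\left(M,y \right)} = - \frac{1817}{27}$ ($f{\left(M,y \right)} = 16 \left(- \frac{1}{54}\right) - 67 = - \frac{8}{27} - 67 = - \frac{1817}{27}$)
$p = - \frac{4166}{27}$ ($p = - \frac{1817}{27} - 87 = - \frac{4166}{27} \approx -154.3$)
$p - -787 = - \frac{4166}{27} - -787 = - \frac{4166}{27} + 787 = \frac{17083}{27}$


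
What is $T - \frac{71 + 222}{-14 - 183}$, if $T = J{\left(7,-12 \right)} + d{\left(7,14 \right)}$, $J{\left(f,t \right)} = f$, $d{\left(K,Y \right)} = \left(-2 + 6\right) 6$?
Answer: $\frac{6400}{197} \approx 32.487$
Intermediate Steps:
$d{\left(K,Y \right)} = 24$ ($d{\left(K,Y \right)} = 4 \cdot 6 = 24$)
$T = 31$ ($T = 7 + 24 = 31$)
$T - \frac{71 + 222}{-14 - 183} = 31 - \frac{71 + 222}{-14 - 183} = 31 - \frac{293}{-197} = 31 - 293 \left(- \frac{1}{197}\right) = 31 - - \frac{293}{197} = 31 + \frac{293}{197} = \frac{6400}{197}$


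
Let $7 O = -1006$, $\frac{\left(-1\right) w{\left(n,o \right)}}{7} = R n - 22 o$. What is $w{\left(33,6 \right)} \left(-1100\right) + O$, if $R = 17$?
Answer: $\frac{23122094}{7} \approx 3.3032 \cdot 10^{6}$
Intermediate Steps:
$w{\left(n,o \right)} = - 119 n + 154 o$ ($w{\left(n,o \right)} = - 7 \left(17 n - 22 o\right) = - 7 \left(- 22 o + 17 n\right) = - 119 n + 154 o$)
$O = - \frac{1006}{7}$ ($O = \frac{1}{7} \left(-1006\right) = - \frac{1006}{7} \approx -143.71$)
$w{\left(33,6 \right)} \left(-1100\right) + O = \left(\left(-119\right) 33 + 154 \cdot 6\right) \left(-1100\right) - \frac{1006}{7} = \left(-3927 + 924\right) \left(-1100\right) - \frac{1006}{7} = \left(-3003\right) \left(-1100\right) - \frac{1006}{7} = 3303300 - \frac{1006}{7} = \frac{23122094}{7}$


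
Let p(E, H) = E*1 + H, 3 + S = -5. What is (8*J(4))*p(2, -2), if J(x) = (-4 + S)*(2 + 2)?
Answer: 0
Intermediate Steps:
S = -8 (S = -3 - 5 = -8)
p(E, H) = E + H
J(x) = -48 (J(x) = (-4 - 8)*(2 + 2) = -12*4 = -48)
(8*J(4))*p(2, -2) = (8*(-48))*(2 - 2) = -384*0 = 0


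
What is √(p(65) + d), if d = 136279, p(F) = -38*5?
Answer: 3*√15121 ≈ 368.90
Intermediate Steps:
p(F) = -190
√(p(65) + d) = √(-190 + 136279) = √136089 = 3*√15121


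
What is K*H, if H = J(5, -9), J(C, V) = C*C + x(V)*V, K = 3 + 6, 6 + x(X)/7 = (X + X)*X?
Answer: -88227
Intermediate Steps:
x(X) = -42 + 14*X² (x(X) = -42 + 7*((X + X)*X) = -42 + 7*((2*X)*X) = -42 + 7*(2*X²) = -42 + 14*X²)
K = 9
J(C, V) = C² + V*(-42 + 14*V²) (J(C, V) = C*C + (-42 + 14*V²)*V = C² + V*(-42 + 14*V²))
H = -9803 (H = 5² + 14*(-9)*(-3 + (-9)²) = 25 + 14*(-9)*(-3 + 81) = 25 + 14*(-9)*78 = 25 - 9828 = -9803)
K*H = 9*(-9803) = -88227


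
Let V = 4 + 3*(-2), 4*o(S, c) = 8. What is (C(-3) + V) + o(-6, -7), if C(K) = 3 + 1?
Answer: 4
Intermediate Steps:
C(K) = 4
o(S, c) = 2 (o(S, c) = (¼)*8 = 2)
V = -2 (V = 4 - 6 = -2)
(C(-3) + V) + o(-6, -7) = (4 - 2) + 2 = 2 + 2 = 4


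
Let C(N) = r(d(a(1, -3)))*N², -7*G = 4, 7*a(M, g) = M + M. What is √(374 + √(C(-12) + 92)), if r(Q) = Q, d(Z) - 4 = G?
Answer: √(18326 + 70*√287)/7 ≈ 19.955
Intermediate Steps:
a(M, g) = 2*M/7 (a(M, g) = (M + M)/7 = (2*M)/7 = 2*M/7)
G = -4/7 (G = -⅐*4 = -4/7 ≈ -0.57143)
d(Z) = 24/7 (d(Z) = 4 - 4/7 = 24/7)
C(N) = 24*N²/7
√(374 + √(C(-12) + 92)) = √(374 + √((24/7)*(-12)² + 92)) = √(374 + √((24/7)*144 + 92)) = √(374 + √(3456/7 + 92)) = √(374 + √(4100/7)) = √(374 + 10*√287/7)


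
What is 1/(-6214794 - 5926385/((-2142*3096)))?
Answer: -6631632/41214220837423 ≈ -1.6091e-7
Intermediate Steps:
1/(-6214794 - 5926385/((-2142*3096))) = 1/(-6214794 - 5926385/(-6631632)) = 1/(-6214794 - 5926385*(-1/6631632)) = 1/(-6214794 + 5926385/6631632) = 1/(-41214220837423/6631632) = -6631632/41214220837423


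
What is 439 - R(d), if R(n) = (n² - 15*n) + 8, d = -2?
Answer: 397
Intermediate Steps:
R(n) = 8 + n² - 15*n
439 - R(d) = 439 - (8 + (-2)² - 15*(-2)) = 439 - (8 + 4 + 30) = 439 - 1*42 = 439 - 42 = 397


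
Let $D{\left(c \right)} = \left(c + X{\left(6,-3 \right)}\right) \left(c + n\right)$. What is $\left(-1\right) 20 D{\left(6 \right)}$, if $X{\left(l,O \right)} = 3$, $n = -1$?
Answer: $-900$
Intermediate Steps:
$D{\left(c \right)} = \left(-1 + c\right) \left(3 + c\right)$ ($D{\left(c \right)} = \left(c + 3\right) \left(c - 1\right) = \left(3 + c\right) \left(-1 + c\right) = \left(-1 + c\right) \left(3 + c\right)$)
$\left(-1\right) 20 D{\left(6 \right)} = \left(-1\right) 20 \left(-3 + 6^{2} + 2 \cdot 6\right) = - 20 \left(-3 + 36 + 12\right) = \left(-20\right) 45 = -900$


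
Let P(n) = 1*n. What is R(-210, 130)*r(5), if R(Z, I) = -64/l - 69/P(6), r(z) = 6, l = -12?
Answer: -37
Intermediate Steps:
P(n) = n
R(Z, I) = -37/6 (R(Z, I) = -64/(-12) - 69/6 = -64*(-1/12) - 69*⅙ = 16/3 - 23/2 = -37/6)
R(-210, 130)*r(5) = -37/6*6 = -37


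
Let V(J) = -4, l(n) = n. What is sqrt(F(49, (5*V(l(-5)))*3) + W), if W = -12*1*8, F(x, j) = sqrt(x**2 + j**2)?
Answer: sqrt(-96 + sqrt(6001)) ≈ 4.3051*I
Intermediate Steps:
F(x, j) = sqrt(j**2 + x**2)
W = -96 (W = -12*8 = -96)
sqrt(F(49, (5*V(l(-5)))*3) + W) = sqrt(sqrt(((5*(-4))*3)**2 + 49**2) - 96) = sqrt(sqrt((-20*3)**2 + 2401) - 96) = sqrt(sqrt((-60)**2 + 2401) - 96) = sqrt(sqrt(3600 + 2401) - 96) = sqrt(sqrt(6001) - 96) = sqrt(-96 + sqrt(6001))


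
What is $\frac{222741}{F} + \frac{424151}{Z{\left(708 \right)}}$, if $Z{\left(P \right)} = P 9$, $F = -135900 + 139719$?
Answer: $\frac{17170273}{137484} \approx 124.89$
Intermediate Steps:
$F = 3819$
$Z{\left(P \right)} = 9 P$
$\frac{222741}{F} + \frac{424151}{Z{\left(708 \right)}} = \frac{222741}{3819} + \frac{424151}{9 \cdot 708} = 222741 \cdot \frac{1}{3819} + \frac{424151}{6372} = \frac{74247}{1273} + 424151 \cdot \frac{1}{6372} = \frac{74247}{1273} + \frac{7189}{108} = \frac{17170273}{137484}$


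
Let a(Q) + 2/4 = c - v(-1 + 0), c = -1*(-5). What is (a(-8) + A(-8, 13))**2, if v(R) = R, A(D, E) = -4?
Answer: 9/4 ≈ 2.2500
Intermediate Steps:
c = 5
a(Q) = 11/2 (a(Q) = -1/2 + (5 - (-1 + 0)) = -1/2 + (5 - 1*(-1)) = -1/2 + (5 + 1) = -1/2 + 6 = 11/2)
(a(-8) + A(-8, 13))**2 = (11/2 - 4)**2 = (3/2)**2 = 9/4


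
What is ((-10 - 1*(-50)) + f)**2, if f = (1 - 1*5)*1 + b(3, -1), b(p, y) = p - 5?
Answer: 1156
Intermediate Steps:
b(p, y) = -5 + p
f = -6 (f = (1 - 1*5)*1 + (-5 + 3) = (1 - 5)*1 - 2 = -4*1 - 2 = -4 - 2 = -6)
((-10 - 1*(-50)) + f)**2 = ((-10 - 1*(-50)) - 6)**2 = ((-10 + 50) - 6)**2 = (40 - 6)**2 = 34**2 = 1156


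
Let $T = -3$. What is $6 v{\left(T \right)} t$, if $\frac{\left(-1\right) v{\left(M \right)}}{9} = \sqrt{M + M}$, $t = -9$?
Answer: $486 i \sqrt{6} \approx 1190.5 i$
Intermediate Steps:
$v{\left(M \right)} = - 9 \sqrt{2} \sqrt{M}$ ($v{\left(M \right)} = - 9 \sqrt{M + M} = - 9 \sqrt{2 M} = - 9 \sqrt{2} \sqrt{M}$)
$6 v{\left(T \right)} t = 6 \left(- 9 \sqrt{2} \sqrt{-3}\right) \left(-9\right) = 6 \left(- 9 \sqrt{2} i \sqrt{3}\right) \left(-9\right) = 6 \left(- 9 i \sqrt{6}\right) \left(-9\right) = - 54 i \sqrt{6} \left(-9\right) = 486 i \sqrt{6}$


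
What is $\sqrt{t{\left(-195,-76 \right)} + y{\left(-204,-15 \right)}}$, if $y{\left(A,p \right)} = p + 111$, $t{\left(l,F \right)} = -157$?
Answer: $i \sqrt{61} \approx 7.8102 i$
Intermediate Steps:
$y{\left(A,p \right)} = 111 + p$
$\sqrt{t{\left(-195,-76 \right)} + y{\left(-204,-15 \right)}} = \sqrt{-157 + \left(111 - 15\right)} = \sqrt{-157 + 96} = \sqrt{-61} = i \sqrt{61}$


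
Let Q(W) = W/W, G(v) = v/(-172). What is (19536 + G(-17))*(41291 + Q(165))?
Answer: 34687437507/43 ≈ 8.0668e+8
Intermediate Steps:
G(v) = -v/172 (G(v) = v*(-1/172) = -v/172)
Q(W) = 1
(19536 + G(-17))*(41291 + Q(165)) = (19536 - 1/172*(-17))*(41291 + 1) = (19536 + 17/172)*41292 = (3360209/172)*41292 = 34687437507/43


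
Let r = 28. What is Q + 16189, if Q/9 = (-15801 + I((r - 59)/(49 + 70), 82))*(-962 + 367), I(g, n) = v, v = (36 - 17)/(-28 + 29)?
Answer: 84528799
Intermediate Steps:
v = 19 (v = 19/1 = 19*1 = 19)
I(g, n) = 19
Q = 84512610 (Q = 9*((-15801 + 19)*(-962 + 367)) = 9*(-15782*(-595)) = 9*9390290 = 84512610)
Q + 16189 = 84512610 + 16189 = 84528799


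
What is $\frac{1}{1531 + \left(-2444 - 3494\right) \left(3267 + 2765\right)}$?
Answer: $- \frac{1}{35816485} \approx -2.792 \cdot 10^{-8}$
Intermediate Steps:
$\frac{1}{1531 + \left(-2444 - 3494\right) \left(3267 + 2765\right)} = \frac{1}{1531 - 35818016} = \frac{1}{-35816485} = - \frac{1}{35816485}$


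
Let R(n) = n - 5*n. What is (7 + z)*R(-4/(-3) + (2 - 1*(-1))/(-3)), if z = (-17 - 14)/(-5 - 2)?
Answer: -320/21 ≈ -15.238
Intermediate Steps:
R(n) = -4*n
z = 31/7 (z = -31/(-7) = -31*(-1/7) = 31/7 ≈ 4.4286)
(7 + z)*R(-4/(-3) + (2 - 1*(-1))/(-3)) = (7 + 31/7)*(-4*(-4/(-3) + (2 - 1*(-1))/(-3))) = 80*(-4*(-4*(-1/3) + (2 + 1)*(-1/3)))/7 = 80*(-4*(4/3 + 3*(-1/3)))/7 = 80*(-4*(4/3 - 1))/7 = 80*(-4*1/3)/7 = (80/7)*(-4/3) = -320/21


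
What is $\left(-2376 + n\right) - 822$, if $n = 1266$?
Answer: $-1932$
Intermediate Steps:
$\left(-2376 + n\right) - 822 = \left(-2376 + 1266\right) - 822 = -1110 - 822 = -1932$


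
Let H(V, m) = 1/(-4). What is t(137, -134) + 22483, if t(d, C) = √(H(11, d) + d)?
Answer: 22483 + √547/2 ≈ 22495.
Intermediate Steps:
H(V, m) = -¼
t(d, C) = √(-¼ + d)
t(137, -134) + 22483 = √(-1 + 4*137)/2 + 22483 = √(-1 + 548)/2 + 22483 = √547/2 + 22483 = 22483 + √547/2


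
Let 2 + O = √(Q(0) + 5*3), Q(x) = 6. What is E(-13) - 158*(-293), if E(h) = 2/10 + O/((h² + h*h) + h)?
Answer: 15045613/325 + √21/325 ≈ 46294.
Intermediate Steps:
O = -2 + √21 (O = -2 + √(6 + 5*3) = -2 + √(6 + 15) = -2 + √21 ≈ 2.5826)
E(h) = ⅕ + (-2 + √21)/(h + 2*h²) (E(h) = 2/10 + (-2 + √21)/((h² + h*h) + h) = 2*(⅒) + (-2 + √21)/((h² + h²) + h) = ⅕ + (-2 + √21)/(2*h² + h) = ⅕ + (-2 + √21)/(h + 2*h²))
E(-13) - 158*(-293) = (⅕)*(-10 - 13 + 2*(-13)² + 5*√21)/(-13*(1 + 2*(-13))) - 158*(-293) = (⅕)*(-1/13)*(-10 - 13 + 2*169 + 5*√21)/(1 - 26) + 46294 = (⅕)*(-1/13)*(-10 - 13 + 338 + 5*√21)/(-25) + 46294 = (⅕)*(-1/13)*(-1/25)*(315 + 5*√21) + 46294 = (63/325 + √21/325) + 46294 = 15045613/325 + √21/325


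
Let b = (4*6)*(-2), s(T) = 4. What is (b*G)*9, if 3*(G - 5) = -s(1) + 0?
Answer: -1584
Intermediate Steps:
b = -48 (b = 24*(-2) = -48)
G = 11/3 (G = 5 + (-1*4 + 0)/3 = 5 + (-4 + 0)/3 = 5 + (⅓)*(-4) = 5 - 4/3 = 11/3 ≈ 3.6667)
(b*G)*9 = -48*11/3*9 = -176*9 = -1584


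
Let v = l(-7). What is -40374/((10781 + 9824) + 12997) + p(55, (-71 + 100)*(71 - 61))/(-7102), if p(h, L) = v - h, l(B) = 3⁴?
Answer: -1356650/1125667 ≈ -1.2052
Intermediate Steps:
l(B) = 81
v = 81
p(h, L) = 81 - h
-40374/((10781 + 9824) + 12997) + p(55, (-71 + 100)*(71 - 61))/(-7102) = -40374/((10781 + 9824) + 12997) + (81 - 1*55)/(-7102) = -40374/(20605 + 12997) + (81 - 55)*(-1/7102) = -40374/33602 + 26*(-1/7102) = -40374*1/33602 - 13/3551 = -20187/16801 - 13/3551 = -1356650/1125667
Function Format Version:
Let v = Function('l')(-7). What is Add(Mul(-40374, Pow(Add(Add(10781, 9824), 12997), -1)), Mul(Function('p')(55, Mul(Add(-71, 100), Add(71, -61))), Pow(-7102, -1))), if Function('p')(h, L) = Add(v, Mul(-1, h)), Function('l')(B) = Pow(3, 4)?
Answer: Rational(-1356650, 1125667) ≈ -1.2052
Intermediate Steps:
Function('l')(B) = 81
v = 81
Function('p')(h, L) = Add(81, Mul(-1, h))
Add(Mul(-40374, Pow(Add(Add(10781, 9824), 12997), -1)), Mul(Function('p')(55, Mul(Add(-71, 100), Add(71, -61))), Pow(-7102, -1))) = Add(Mul(-40374, Pow(Add(Add(10781, 9824), 12997), -1)), Mul(Add(81, Mul(-1, 55)), Pow(-7102, -1))) = Add(Mul(-40374, Pow(Add(20605, 12997), -1)), Mul(Add(81, -55), Rational(-1, 7102))) = Add(Mul(-40374, Pow(33602, -1)), Mul(26, Rational(-1, 7102))) = Add(Mul(-40374, Rational(1, 33602)), Rational(-13, 3551)) = Add(Rational(-20187, 16801), Rational(-13, 3551)) = Rational(-1356650, 1125667)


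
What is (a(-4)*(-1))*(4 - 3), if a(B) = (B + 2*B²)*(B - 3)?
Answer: 196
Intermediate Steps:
a(B) = (-3 + B)*(B + 2*B²) (a(B) = (B + 2*B²)*(-3 + B) = (-3 + B)*(B + 2*B²))
(a(-4)*(-1))*(4 - 3) = (-4*(-3 - 5*(-4) + 2*(-4)²)*(-1))*(4 - 3) = (-4*(-3 + 20 + 2*16)*(-1))*1 = (-4*(-3 + 20 + 32)*(-1))*1 = (-4*49*(-1))*1 = -196*(-1)*1 = 196*1 = 196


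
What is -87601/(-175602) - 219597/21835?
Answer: -36648904559/3834269670 ≈ -9.5582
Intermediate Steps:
-87601/(-175602) - 219597/21835 = -87601*(-1/175602) - 219597*1/21835 = 87601/175602 - 219597/21835 = -36648904559/3834269670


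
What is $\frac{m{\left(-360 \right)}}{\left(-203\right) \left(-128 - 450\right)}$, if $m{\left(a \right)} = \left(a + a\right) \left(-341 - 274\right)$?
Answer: $\frac{221400}{58667} \approx 3.7738$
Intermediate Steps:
$m{\left(a \right)} = - 1230 a$ ($m{\left(a \right)} = 2 a \left(-615\right) = - 1230 a$)
$\frac{m{\left(-360 \right)}}{\left(-203\right) \left(-128 - 450\right)} = \frac{\left(-1230\right) \left(-360\right)}{\left(-203\right) \left(-128 - 450\right)} = \frac{442800}{\left(-203\right) \left(-578\right)} = \frac{442800}{117334} = 442800 \cdot \frac{1}{117334} = \frac{221400}{58667}$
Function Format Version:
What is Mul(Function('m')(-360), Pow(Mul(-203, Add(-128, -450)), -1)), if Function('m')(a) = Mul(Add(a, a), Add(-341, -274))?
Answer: Rational(221400, 58667) ≈ 3.7738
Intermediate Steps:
Function('m')(a) = Mul(-1230, a) (Function('m')(a) = Mul(Mul(2, a), -615) = Mul(-1230, a))
Mul(Function('m')(-360), Pow(Mul(-203, Add(-128, -450)), -1)) = Mul(Mul(-1230, -360), Pow(Mul(-203, Add(-128, -450)), -1)) = Mul(442800, Pow(Mul(-203, -578), -1)) = Mul(442800, Pow(117334, -1)) = Mul(442800, Rational(1, 117334)) = Rational(221400, 58667)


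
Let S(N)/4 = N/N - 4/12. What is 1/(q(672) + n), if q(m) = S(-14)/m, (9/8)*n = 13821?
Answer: 252/3095905 ≈ 8.1398e-5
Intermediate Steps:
n = 36856/3 (n = (8/9)*13821 = 36856/3 ≈ 12285.)
S(N) = 8/3 (S(N) = 4*(N/N - 4/12) = 4*(1 - 4*1/12) = 4*(1 - ⅓) = 4*(⅔) = 8/3)
q(m) = 8/(3*m)
1/(q(672) + n) = 1/((8/3)/672 + 36856/3) = 1/((8/3)*(1/672) + 36856/3) = 1/(1/252 + 36856/3) = 1/(3095905/252) = 252/3095905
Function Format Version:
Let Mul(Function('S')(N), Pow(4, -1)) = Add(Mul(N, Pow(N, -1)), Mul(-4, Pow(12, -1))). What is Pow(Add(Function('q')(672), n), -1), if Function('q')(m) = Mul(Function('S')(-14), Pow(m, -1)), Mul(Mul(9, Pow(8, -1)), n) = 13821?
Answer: Rational(252, 3095905) ≈ 8.1398e-5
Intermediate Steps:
n = Rational(36856, 3) (n = Mul(Rational(8, 9), 13821) = Rational(36856, 3) ≈ 12285.)
Function('S')(N) = Rational(8, 3) (Function('S')(N) = Mul(4, Add(Mul(N, Pow(N, -1)), Mul(-4, Pow(12, -1)))) = Mul(4, Add(1, Mul(-4, Rational(1, 12)))) = Mul(4, Add(1, Rational(-1, 3))) = Mul(4, Rational(2, 3)) = Rational(8, 3))
Function('q')(m) = Mul(Rational(8, 3), Pow(m, -1))
Pow(Add(Function('q')(672), n), -1) = Pow(Add(Mul(Rational(8, 3), Pow(672, -1)), Rational(36856, 3)), -1) = Pow(Add(Mul(Rational(8, 3), Rational(1, 672)), Rational(36856, 3)), -1) = Pow(Add(Rational(1, 252), Rational(36856, 3)), -1) = Pow(Rational(3095905, 252), -1) = Rational(252, 3095905)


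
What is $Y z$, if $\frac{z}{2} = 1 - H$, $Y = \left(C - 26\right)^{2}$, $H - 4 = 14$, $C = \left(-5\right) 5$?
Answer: $-88434$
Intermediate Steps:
$C = -25$
$H = 18$ ($H = 4 + 14 = 18$)
$Y = 2601$ ($Y = \left(-25 - 26\right)^{2} = \left(-51\right)^{2} = 2601$)
$z = -34$ ($z = 2 \left(1 - 18\right) = 2 \left(-17\right) = -34$)
$Y z = 2601 \left(-34\right) = -88434$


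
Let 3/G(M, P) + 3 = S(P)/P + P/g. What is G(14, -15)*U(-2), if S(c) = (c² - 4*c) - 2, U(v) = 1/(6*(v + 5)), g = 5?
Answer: -5/746 ≈ -0.0067024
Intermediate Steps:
U(v) = 1/(30 + 6*v) (U(v) = 1/(6*(5 + v)) = 1/(30 + 6*v))
S(c) = -2 + c² - 4*c
G(M, P) = 3/(-3 + P/5 + (-2 + P² - 4*P)/P) (G(M, P) = 3/(-3 + ((-2 + P² - 4*P)/P + P/5)) = 3/(-3 + (P/5 + (-2 + P² - 4*P)/P)) = 3/(-3 + P/5 + (-2 + P² - 4*P)/P))
G(14, -15)*U(-2) = (15*(-15)/(-10 - 35*(-15) + 6*(-15)²))*(1/(6*(5 - 2))) = (15*(-15)/(-10 + 525 + 6*225))*((⅙)/3) = (15*(-15)/(-10 + 525 + 1350))*((⅙)*(⅓)) = (15*(-15)/1865)*(1/18) = (15*(-15)*(1/1865))*(1/18) = -45/373*1/18 = -5/746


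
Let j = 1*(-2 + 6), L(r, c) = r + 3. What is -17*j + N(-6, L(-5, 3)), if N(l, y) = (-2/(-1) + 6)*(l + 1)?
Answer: -108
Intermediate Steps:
L(r, c) = 3 + r
N(l, y) = 8 + 8*l (N(l, y) = (-2*(-1) + 6)*(1 + l) = (2 + 6)*(1 + l) = 8*(1 + l) = 8 + 8*l)
j = 4 (j = 1*4 = 4)
-17*j + N(-6, L(-5, 3)) = -17*4 + (8 + 8*(-6)) = -68 + (8 - 48) = -68 - 40 = -108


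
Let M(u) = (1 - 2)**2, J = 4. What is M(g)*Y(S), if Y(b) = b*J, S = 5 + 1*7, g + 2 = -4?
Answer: 48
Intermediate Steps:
g = -6 (g = -2 - 4 = -6)
S = 12 (S = 5 + 7 = 12)
M(u) = 1 (M(u) = (-1)**2 = 1)
Y(b) = 4*b (Y(b) = b*4 = 4*b)
M(g)*Y(S) = 1*(4*12) = 1*48 = 48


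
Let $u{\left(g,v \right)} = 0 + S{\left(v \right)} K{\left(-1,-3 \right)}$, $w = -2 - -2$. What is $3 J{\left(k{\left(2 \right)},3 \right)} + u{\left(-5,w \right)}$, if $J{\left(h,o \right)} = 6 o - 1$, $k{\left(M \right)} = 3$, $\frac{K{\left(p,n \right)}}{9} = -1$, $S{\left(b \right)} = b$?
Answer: $51$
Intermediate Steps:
$K{\left(p,n \right)} = -9$ ($K{\left(p,n \right)} = 9 \left(-1\right) = -9$)
$w = 0$ ($w = -2 + 2 = 0$)
$u{\left(g,v \right)} = - 9 v$ ($u{\left(g,v \right)} = 0 + v \left(-9\right) = 0 - 9 v = - 9 v$)
$J{\left(h,o \right)} = -1 + 6 o$
$3 J{\left(k{\left(2 \right)},3 \right)} + u{\left(-5,w \right)} = 3 \left(-1 + 6 \cdot 3\right) - 0 = 3 \left(-1 + 18\right) + 0 = 3 \cdot 17 + 0 = 51 + 0 = 51$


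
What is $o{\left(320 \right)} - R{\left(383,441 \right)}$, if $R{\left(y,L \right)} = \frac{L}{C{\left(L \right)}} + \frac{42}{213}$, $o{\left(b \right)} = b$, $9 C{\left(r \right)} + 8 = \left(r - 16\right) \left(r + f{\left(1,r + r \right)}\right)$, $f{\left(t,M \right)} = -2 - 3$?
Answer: $\frac{467439817}{1461748} \approx 319.78$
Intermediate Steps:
$f{\left(t,M \right)} = -5$ ($f{\left(t,M \right)} = -2 - 3 = -5$)
$C{\left(r \right)} = - \frac{8}{9} + \frac{\left(-16 + r\right) \left(-5 + r\right)}{9}$ ($C{\left(r \right)} = - \frac{8}{9} + \frac{\left(r - 16\right) \left(r - 5\right)}{9} = - \frac{8}{9} + \frac{\left(-16 + r\right) \left(-5 + r\right)}{9}$)
$R{\left(y,L \right)} = \frac{14}{71} + \frac{L}{8 - \frac{7 L}{3} + \frac{L^{2}}{9}}$ ($R{\left(y,L \right)} = \frac{L}{8 - \frac{7 L}{3} + \frac{L^{2}}{9}} + \frac{42}{213} = \frac{L}{8 - \frac{7 L}{3} + \frac{L^{2}}{9}} + 42 \cdot \frac{1}{213} = \frac{L}{8 - \frac{7 L}{3} + \frac{L^{2}}{9}} + \frac{14}{71} = \frac{14}{71} + \frac{L}{8 - \frac{7 L}{3} + \frac{L^{2}}{9}}$)
$o{\left(320 \right)} - R{\left(383,441 \right)} = 320 - \frac{1008 + 14 \cdot 441^{2} + 345 \cdot 441}{71 \left(72 + 441^{2} - 9261\right)} = 320 - \frac{1008 + 14 \cdot 194481 + 152145}{71 \left(72 + 194481 - 9261\right)} = 320 - \frac{1008 + 2722734 + 152145}{71 \cdot 185292} = 320 - \frac{1}{71} \cdot \frac{1}{185292} \cdot 2875887 = 320 - \frac{319543}{1461748} = \frac{467439817}{1461748}$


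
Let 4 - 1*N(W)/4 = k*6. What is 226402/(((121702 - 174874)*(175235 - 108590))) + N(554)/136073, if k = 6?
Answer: -34599581119/34442486152830 ≈ -0.0010046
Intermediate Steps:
N(W) = -128 (N(W) = 16 - 24*6 = 16 - 4*36 = 16 - 144 = -128)
226402/(((121702 - 174874)*(175235 - 108590))) + N(554)/136073 = 226402/(((121702 - 174874)*(175235 - 108590))) - 128/136073 = 226402/((-53172*66645)) - 128*1/136073 = 226402/(-3543647940) - 128/136073 = 226402*(-1/3543647940) - 128/136073 = -113201/1771823970 - 128/136073 = -34599581119/34442486152830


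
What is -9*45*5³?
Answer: -50625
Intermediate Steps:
-9*45*5³ = -405*125 = -50625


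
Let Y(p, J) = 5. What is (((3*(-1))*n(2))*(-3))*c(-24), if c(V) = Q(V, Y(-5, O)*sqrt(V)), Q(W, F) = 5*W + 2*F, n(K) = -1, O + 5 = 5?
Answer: 1080 - 180*I*sqrt(6) ≈ 1080.0 - 440.91*I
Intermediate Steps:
O = 0 (O = -5 + 5 = 0)
Q(W, F) = 2*F + 5*W
c(V) = 5*V + 10*sqrt(V) (c(V) = 2*(5*sqrt(V)) + 5*V = 10*sqrt(V) + 5*V = 5*V + 10*sqrt(V))
(((3*(-1))*n(2))*(-3))*c(-24) = (((3*(-1))*(-1))*(-3))*(5*(-24) + 10*sqrt(-24)) = (-3*(-1)*(-3))*(-120 + 10*(2*I*sqrt(6))) = (3*(-3))*(-120 + 20*I*sqrt(6)) = -9*(-120 + 20*I*sqrt(6)) = 1080 - 180*I*sqrt(6)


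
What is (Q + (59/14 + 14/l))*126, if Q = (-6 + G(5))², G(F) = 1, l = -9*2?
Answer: 3583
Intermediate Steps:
l = -18
Q = 25 (Q = (-6 + 1)² = (-5)² = 25)
(Q + (59/14 + 14/l))*126 = (25 + (59/14 + 14/(-18)))*126 = (25 + (59*(1/14) + 14*(-1/18)))*126 = (25 + (59/14 - 7/9))*126 = (25 + 433/126)*126 = (3583/126)*126 = 3583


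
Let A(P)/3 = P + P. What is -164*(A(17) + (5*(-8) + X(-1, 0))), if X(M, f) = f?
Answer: -10168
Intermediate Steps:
A(P) = 6*P (A(P) = 3*(P + P) = 3*(2*P) = 6*P)
-164*(A(17) + (5*(-8) + X(-1, 0))) = -164*(6*17 + (5*(-8) + 0)) = -164*(102 + (-40 + 0)) = -164*(102 - 40) = -164*62 = -10168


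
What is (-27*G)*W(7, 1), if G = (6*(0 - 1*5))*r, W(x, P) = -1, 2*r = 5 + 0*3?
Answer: -2025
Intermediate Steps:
r = 5/2 (r = (5 + 0*3)/2 = (5 + 0)/2 = (½)*5 = 5/2 ≈ 2.5000)
G = -75 (G = (6*(0 - 1*5))*(5/2) = (6*(0 - 5))*(5/2) = (6*(-5))*(5/2) = -30*5/2 = -75)
(-27*G)*W(7, 1) = -27*(-75)*(-1) = 2025*(-1) = -2025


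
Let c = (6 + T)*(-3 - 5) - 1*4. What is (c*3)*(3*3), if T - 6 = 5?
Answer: -3780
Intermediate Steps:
T = 11 (T = 6 + 5 = 11)
c = -140 (c = (6 + 11)*(-3 - 5) - 1*4 = 17*(-8) - 4 = -136 - 4 = -140)
(c*3)*(3*3) = (-140*3)*(3*3) = -420*9 = -3780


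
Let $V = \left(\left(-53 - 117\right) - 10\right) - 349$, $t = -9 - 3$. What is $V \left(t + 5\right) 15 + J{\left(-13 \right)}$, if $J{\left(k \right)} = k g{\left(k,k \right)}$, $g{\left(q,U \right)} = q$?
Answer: $55714$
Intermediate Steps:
$t = -12$
$V = -529$ ($V = \left(-170 - 10\right) - 349 = -180 - 349 = -529$)
$J{\left(k \right)} = k^{2}$ ($J{\left(k \right)} = k k = k^{2}$)
$V \left(t + 5\right) 15 + J{\left(-13 \right)} = - 529 \left(-12 + 5\right) 15 + \left(-13\right)^{2} = - 529 \left(\left(-7\right) 15\right) + 169 = \left(-529\right) \left(-105\right) + 169 = 55545 + 169 = 55714$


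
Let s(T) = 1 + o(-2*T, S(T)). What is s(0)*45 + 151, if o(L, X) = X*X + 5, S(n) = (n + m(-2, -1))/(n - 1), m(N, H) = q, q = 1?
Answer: 466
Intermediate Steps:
m(N, H) = 1
S(n) = (1 + n)/(-1 + n) (S(n) = (n + 1)/(n - 1) = (1 + n)/(-1 + n))
o(L, X) = 5 + X**2 (o(L, X) = X**2 + 5 = 5 + X**2)
s(T) = 6 + (1 + T)**2/(-1 + T)**2 (s(T) = 1 + (5 + ((1 + T)/(-1 + T))**2) = 1 + (5 + (1 + T)**2/(-1 + T)**2) = 6 + (1 + T)**2/(-1 + T)**2)
s(0)*45 + 151 = (6 + (1 + 0)**2/(-1 + 0)**2)*45 + 151 = (6 + 1**2/(-1)**2)*45 + 151 = (6 + 1*1)*45 + 151 = (6 + 1)*45 + 151 = 7*45 + 151 = 315 + 151 = 466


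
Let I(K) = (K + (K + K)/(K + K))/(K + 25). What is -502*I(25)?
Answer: -6526/25 ≈ -261.04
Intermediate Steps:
I(K) = (1 + K)/(25 + K) (I(K) = (K + (2*K)/((2*K)))/(25 + K) = (K + (2*K)*(1/(2*K)))/(25 + K) = (K + 1)/(25 + K) = (1 + K)/(25 + K))
-502*I(25) = -502*(1 + 25)/(25 + 25) = -502*26/50 = -251*26/25 = -502*13/25 = -6526/25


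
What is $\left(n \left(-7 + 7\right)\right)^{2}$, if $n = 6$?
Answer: $0$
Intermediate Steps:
$\left(n \left(-7 + 7\right)\right)^{2} = \left(6 \left(-7 + 7\right)\right)^{2} = \left(6 \cdot 0\right)^{2} = 0^{2} = 0$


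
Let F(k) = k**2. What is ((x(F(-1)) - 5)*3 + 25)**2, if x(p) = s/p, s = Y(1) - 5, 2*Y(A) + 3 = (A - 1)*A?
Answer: 361/4 ≈ 90.250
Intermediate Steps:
Y(A) = -3/2 + A*(-1 + A)/2 (Y(A) = -3/2 + ((A - 1)*A)/2 = -3/2 + ((-1 + A)*A)/2 = -3/2 + (A*(-1 + A))/2 = -3/2 + A*(-1 + A)/2)
s = -13/2 (s = (-3/2 + (1/2)*1**2 - 1/2*1) - 5 = (-3/2 + (1/2)*1 - 1/2) - 5 = (-3/2 + 1/2 - 1/2) - 5 = -3/2 - 5 = -13/2 ≈ -6.5000)
x(p) = -13/(2*p)
((x(F(-1)) - 5)*3 + 25)**2 = ((-13/(2*((-1)**2)) - 5)*3 + 25)**2 = ((-13/2/1 - 5)*3 + 25)**2 = ((-13/2*1 - 5)*3 + 25)**2 = ((-13/2 - 5)*3 + 25)**2 = (-23/2*3 + 25)**2 = (-69/2 + 25)**2 = (-19/2)**2 = 361/4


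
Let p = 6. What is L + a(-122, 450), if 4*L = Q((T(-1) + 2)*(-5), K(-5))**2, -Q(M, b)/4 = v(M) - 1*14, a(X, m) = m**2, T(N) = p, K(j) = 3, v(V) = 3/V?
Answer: 81316969/400 ≈ 2.0329e+5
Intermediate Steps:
T(N) = 6
Q(M, b) = 56 - 12/M (Q(M, b) = -4*(3/M - 1*14) = -4*(3/M - 14) = -4*(-14 + 3/M) = 56 - 12/M)
L = 316969/400 (L = (56 - 12*(-1/(5*(6 + 2))))**2/4 = (56 - 12/(8*(-5)))**2/4 = (56 - 12/(-40))**2/4 = (56 - 12*(-1/40))**2/4 = (56 + 3/10)**2/4 = (563/10)**2/4 = (1/4)*(316969/100) = 316969/400 ≈ 792.42)
L + a(-122, 450) = 316969/400 + 450**2 = 316969/400 + 202500 = 81316969/400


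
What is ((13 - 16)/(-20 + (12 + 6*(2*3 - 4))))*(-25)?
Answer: 75/4 ≈ 18.750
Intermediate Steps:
((13 - 16)/(-20 + (12 + 6*(2*3 - 4))))*(-25) = -3/(-20 + (12 + 6*(6 - 4)))*(-25) = -3/(-20 + (12 + 6*2))*(-25) = -3/(-20 + (12 + 12))*(-25) = -3/(-20 + 24)*(-25) = -3/4*(-25) = -3*¼*(-25) = -¾*(-25) = 75/4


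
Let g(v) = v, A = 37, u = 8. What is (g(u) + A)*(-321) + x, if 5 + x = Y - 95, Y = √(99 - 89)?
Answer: -14545 + √10 ≈ -14542.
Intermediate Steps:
Y = √10 ≈ 3.1623
x = -100 + √10 (x = -5 + (√10 - 95) = -5 + (-95 + √10) = -100 + √10 ≈ -96.838)
(g(u) + A)*(-321) + x = (8 + 37)*(-321) + (-100 + √10) = 45*(-321) + (-100 + √10) = -14445 + (-100 + √10) = -14545 + √10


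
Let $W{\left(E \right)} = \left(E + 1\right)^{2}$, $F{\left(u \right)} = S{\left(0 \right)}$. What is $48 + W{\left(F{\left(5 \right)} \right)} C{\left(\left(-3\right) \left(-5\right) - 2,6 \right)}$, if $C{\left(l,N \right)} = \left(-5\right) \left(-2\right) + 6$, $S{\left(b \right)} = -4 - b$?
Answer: $192$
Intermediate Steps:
$F{\left(u \right)} = -4$ ($F{\left(u \right)} = -4 - 0 = -4 + 0 = -4$)
$C{\left(l,N \right)} = 16$ ($C{\left(l,N \right)} = 10 + 6 = 16$)
$W{\left(E \right)} = \left(1 + E\right)^{2}$
$48 + W{\left(F{\left(5 \right)} \right)} C{\left(\left(-3\right) \left(-5\right) - 2,6 \right)} = 48 + \left(1 - 4\right)^{2} \cdot 16 = 48 + \left(-3\right)^{2} \cdot 16 = 48 + 9 \cdot 16 = 48 + 144 = 192$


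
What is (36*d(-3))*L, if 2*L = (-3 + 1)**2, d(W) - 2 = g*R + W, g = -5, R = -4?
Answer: 1368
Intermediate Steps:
d(W) = 22 + W (d(W) = 2 + (-5*(-4) + W) = 2 + (20 + W) = 22 + W)
L = 2 (L = (-3 + 1)**2/2 = (1/2)*(-2)**2 = (1/2)*4 = 2)
(36*d(-3))*L = (36*(22 - 3))*2 = (36*19)*2 = 684*2 = 1368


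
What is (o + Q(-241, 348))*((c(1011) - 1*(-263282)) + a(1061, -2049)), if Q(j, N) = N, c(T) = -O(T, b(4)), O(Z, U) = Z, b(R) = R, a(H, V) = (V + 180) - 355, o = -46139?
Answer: -11907812177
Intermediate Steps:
a(H, V) = -175 + V (a(H, V) = (180 + V) - 355 = -175 + V)
c(T) = -T
(o + Q(-241, 348))*((c(1011) - 1*(-263282)) + a(1061, -2049)) = (-46139 + 348)*((-1*1011 - 1*(-263282)) + (-175 - 2049)) = -45791*((-1011 + 263282) - 2224) = -45791*(262271 - 2224) = -45791*260047 = -11907812177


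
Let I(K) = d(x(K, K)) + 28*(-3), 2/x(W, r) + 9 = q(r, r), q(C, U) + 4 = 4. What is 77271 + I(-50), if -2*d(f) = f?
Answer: 694684/9 ≈ 77187.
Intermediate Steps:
q(C, U) = 0 (q(C, U) = -4 + 4 = 0)
x(W, r) = -2/9 (x(W, r) = 2/(-9 + 0) = 2/(-9) = 2*(-1/9) = -2/9)
d(f) = -f/2
I(K) = -755/9 (I(K) = -1/2*(-2/9) + 28*(-3) = 1/9 - 84 = -755/9)
77271 + I(-50) = 77271 - 755/9 = 694684/9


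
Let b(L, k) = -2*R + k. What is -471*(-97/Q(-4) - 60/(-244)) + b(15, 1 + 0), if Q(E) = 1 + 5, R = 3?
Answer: 914229/122 ≈ 7493.7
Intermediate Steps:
Q(E) = 6
b(L, k) = -6 + k (b(L, k) = -2*3 + k = -6 + k)
-471*(-97/Q(-4) - 60/(-244)) + b(15, 1 + 0) = -471*(-97/6 - 60/(-244)) + (-6 + (1 + 0)) = -471*(-97*1/6 - 60*(-1/244)) + (-6 + 1) = -471*(-97/6 + 15/61) - 5 = -471*(-5827/366) - 5 = 914839/122 - 5 = 914229/122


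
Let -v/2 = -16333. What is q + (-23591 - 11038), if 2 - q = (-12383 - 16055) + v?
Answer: -38855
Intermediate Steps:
v = 32666 (v = -2*(-16333) = 32666)
q = -4226 (q = 2 - ((-12383 - 16055) + 32666) = 2 - (-28438 + 32666) = 2 - 1*4228 = 2 - 4228 = -4226)
q + (-23591 - 11038) = -4226 + (-23591 - 11038) = -4226 - 34629 = -38855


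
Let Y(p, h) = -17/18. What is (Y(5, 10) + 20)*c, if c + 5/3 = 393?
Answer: 201341/27 ≈ 7457.1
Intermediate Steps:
c = 1174/3 (c = -5/3 + 393 = 1174/3 ≈ 391.33)
Y(p, h) = -17/18 (Y(p, h) = -17*1/18 = -17/18)
(Y(5, 10) + 20)*c = (-17/18 + 20)*(1174/3) = (343/18)*(1174/3) = 201341/27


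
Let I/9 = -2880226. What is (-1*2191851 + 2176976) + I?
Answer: -25936909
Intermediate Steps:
I = -25922034 (I = 9*(-2880226) = -25922034)
(-1*2191851 + 2176976) + I = (-1*2191851 + 2176976) - 25922034 = (-2191851 + 2176976) - 25922034 = -14875 - 25922034 = -25936909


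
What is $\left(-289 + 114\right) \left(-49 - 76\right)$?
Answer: $21875$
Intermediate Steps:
$\left(-289 + 114\right) \left(-49 - 76\right) = - 175 \left(-49 - 76\right) = \left(-175\right) \left(-125\right) = 21875$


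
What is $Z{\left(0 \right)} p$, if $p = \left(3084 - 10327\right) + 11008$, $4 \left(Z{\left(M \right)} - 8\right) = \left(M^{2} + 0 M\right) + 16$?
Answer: $45180$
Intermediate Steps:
$Z{\left(M \right)} = 12 + \frac{M^{2}}{4}$ ($Z{\left(M \right)} = 8 + \frac{\left(M^{2} + 0 M\right) + 16}{4} = 8 + \frac{\left(M^{2} + 0\right) + 16}{4} = 8 + \frac{M^{2} + 16}{4} = 8 + \frac{16 + M^{2}}{4} = 8 + \left(4 + \frac{M^{2}}{4}\right) = 12 + \frac{M^{2}}{4}$)
$p = 3765$ ($p = -7243 + 11008 = 3765$)
$Z{\left(0 \right)} p = \left(12 + \frac{0^{2}}{4}\right) 3765 = \left(12 + \frac{1}{4} \cdot 0\right) 3765 = \left(12 + 0\right) 3765 = 12 \cdot 3765 = 45180$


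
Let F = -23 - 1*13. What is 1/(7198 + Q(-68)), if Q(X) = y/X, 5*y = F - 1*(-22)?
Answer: 170/1223667 ≈ 0.00013893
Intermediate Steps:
F = -36 (F = -23 - 13 = -36)
y = -14/5 (y = (-36 - 1*(-22))/5 = (-36 + 22)/5 = (⅕)*(-14) = -14/5 ≈ -2.8000)
Q(X) = -14/(5*X)
1/(7198 + Q(-68)) = 1/(7198 - 14/5/(-68)) = 1/(7198 - 14/5*(-1/68)) = 1/(7198 + 7/170) = 1/(1223667/170) = 170/1223667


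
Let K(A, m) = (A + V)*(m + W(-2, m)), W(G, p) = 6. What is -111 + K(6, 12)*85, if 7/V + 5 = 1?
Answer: 12783/2 ≈ 6391.5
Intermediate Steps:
V = -7/4 (V = 7/(-5 + 1) = 7/(-4) = 7*(-1/4) = -7/4 ≈ -1.7500)
K(A, m) = (6 + m)*(-7/4 + A) (K(A, m) = (A - 7/4)*(m + 6) = (-7/4 + A)*(6 + m) = (6 + m)*(-7/4 + A))
-111 + K(6, 12)*85 = -111 + (-21/2 + 6*6 - 7/4*12 + 6*12)*85 = -111 + (-21/2 + 36 - 21 + 72)*85 = -111 + (153/2)*85 = -111 + 13005/2 = 12783/2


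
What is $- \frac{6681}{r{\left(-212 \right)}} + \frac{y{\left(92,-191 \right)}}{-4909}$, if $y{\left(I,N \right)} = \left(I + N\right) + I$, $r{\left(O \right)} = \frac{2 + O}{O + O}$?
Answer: $- \frac{2317656471}{171815} \approx -13489.0$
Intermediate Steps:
$r{\left(O \right)} = \frac{2 + O}{2 O}$
$y{\left(I,N \right)} = N + 2 I$
$- \frac{6681}{r{\left(-212 \right)}} + \frac{y{\left(92,-191 \right)}}{-4909} = - \frac{6681}{\frac{1}{2} \frac{1}{-212} \left(2 - 212\right)} + \frac{-191 + 2 \cdot 92}{-4909} = - \frac{6681}{\frac{1}{2} \left(- \frac{1}{212}\right) \left(-210\right)} + \left(-191 + 184\right) \left(- \frac{1}{4909}\right) = - \frac{6681}{\frac{105}{212}} - - \frac{7}{4909} = \left(-6681\right) \frac{212}{105} + \frac{7}{4909} = - \frac{472124}{35} + \frac{7}{4909} = - \frac{2317656471}{171815}$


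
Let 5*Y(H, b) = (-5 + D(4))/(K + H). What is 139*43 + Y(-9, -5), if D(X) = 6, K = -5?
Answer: 418389/70 ≈ 5977.0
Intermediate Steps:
Y(H, b) = 1/(5*(-5 + H)) (Y(H, b) = ((-5 + 6)/(-5 + H))/5 = (1/(-5 + H))/5 = 1/(5*(-5 + H)))
139*43 + Y(-9, -5) = 139*43 + 1/(5*(-5 - 9)) = 5977 + (1/5)/(-14) = 5977 + (1/5)*(-1/14) = 5977 - 1/70 = 418389/70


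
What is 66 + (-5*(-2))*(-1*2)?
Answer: 46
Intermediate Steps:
66 + (-5*(-2))*(-1*2) = 66 + 10*(-2) = 66 - 20 = 46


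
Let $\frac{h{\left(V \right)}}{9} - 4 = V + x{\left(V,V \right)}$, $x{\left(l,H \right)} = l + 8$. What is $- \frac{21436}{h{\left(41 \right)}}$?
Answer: $- \frac{10718}{423} \approx -25.338$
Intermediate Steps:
$x{\left(l,H \right)} = 8 + l$
$h{\left(V \right)} = 108 + 18 V$ ($h{\left(V \right)} = 36 + 9 \left(V + \left(8 + V\right)\right) = 36 + 9 \left(8 + 2 V\right) = 36 + \left(72 + 18 V\right) = 108 + 18 V$)
$- \frac{21436}{h{\left(41 \right)}} = - \frac{21436}{108 + 18 \cdot 41} = - \frac{21436}{108 + 738} = - \frac{21436}{846} = \left(-21436\right) \frac{1}{846} = - \frac{10718}{423}$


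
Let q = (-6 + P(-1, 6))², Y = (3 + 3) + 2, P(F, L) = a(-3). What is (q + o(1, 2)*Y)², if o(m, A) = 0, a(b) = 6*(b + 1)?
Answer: 104976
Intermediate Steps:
a(b) = 6 + 6*b (a(b) = 6*(1 + b) = 6 + 6*b)
P(F, L) = -12 (P(F, L) = 6 + 6*(-3) = 6 - 18 = -12)
Y = 8 (Y = 6 + 2 = 8)
q = 324 (q = (-6 - 12)² = (-18)² = 324)
(q + o(1, 2)*Y)² = (324 + 0*8)² = (324 + 0)² = 324² = 104976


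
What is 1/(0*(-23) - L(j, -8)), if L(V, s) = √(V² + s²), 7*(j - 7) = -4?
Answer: -7*√5161/5161 ≈ -0.097439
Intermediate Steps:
j = 45/7 (j = 7 + (⅐)*(-4) = 7 - 4/7 = 45/7 ≈ 6.4286)
1/(0*(-23) - L(j, -8)) = 1/(0*(-23) - √((45/7)² + (-8)²)) = 1/(0 - √(2025/49 + 64)) = 1/(0 - √(5161/49)) = 1/(0 - √5161/7) = 1/(-√5161/7) = -7*√5161/5161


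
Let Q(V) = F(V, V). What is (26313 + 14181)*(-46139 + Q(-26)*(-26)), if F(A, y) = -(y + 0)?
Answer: -1895726610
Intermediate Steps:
F(A, y) = -y
Q(V) = -V
(26313 + 14181)*(-46139 + Q(-26)*(-26)) = (26313 + 14181)*(-46139 - 1*(-26)*(-26)) = 40494*(-46139 + 26*(-26)) = 40494*(-46139 - 676) = 40494*(-46815) = -1895726610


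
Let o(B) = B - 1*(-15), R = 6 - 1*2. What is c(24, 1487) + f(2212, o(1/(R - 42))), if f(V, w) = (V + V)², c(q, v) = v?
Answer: 19573263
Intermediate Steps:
R = 4 (R = 6 - 2 = 4)
o(B) = 15 + B (o(B) = B + 15 = 15 + B)
f(V, w) = 4*V² (f(V, w) = (2*V)² = 4*V²)
c(24, 1487) + f(2212, o(1/(R - 42))) = 1487 + 4*2212² = 1487 + 4*4892944 = 1487 + 19571776 = 19573263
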